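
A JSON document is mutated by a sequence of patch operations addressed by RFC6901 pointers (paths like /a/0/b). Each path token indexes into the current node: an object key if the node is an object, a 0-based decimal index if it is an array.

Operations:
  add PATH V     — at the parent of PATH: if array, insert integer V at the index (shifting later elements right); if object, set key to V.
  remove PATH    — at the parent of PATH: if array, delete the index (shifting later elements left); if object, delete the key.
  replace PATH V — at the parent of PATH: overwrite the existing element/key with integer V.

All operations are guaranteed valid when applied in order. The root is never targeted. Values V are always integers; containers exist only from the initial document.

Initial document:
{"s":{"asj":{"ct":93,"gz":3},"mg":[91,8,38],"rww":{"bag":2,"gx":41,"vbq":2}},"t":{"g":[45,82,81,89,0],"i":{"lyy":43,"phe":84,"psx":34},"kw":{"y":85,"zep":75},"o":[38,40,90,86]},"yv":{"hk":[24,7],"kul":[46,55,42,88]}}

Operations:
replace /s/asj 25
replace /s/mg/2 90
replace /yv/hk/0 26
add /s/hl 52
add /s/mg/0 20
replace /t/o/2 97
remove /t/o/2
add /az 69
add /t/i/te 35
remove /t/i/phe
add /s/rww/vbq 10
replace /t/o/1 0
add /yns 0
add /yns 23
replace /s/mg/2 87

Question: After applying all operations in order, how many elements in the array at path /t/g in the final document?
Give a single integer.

Answer: 5

Derivation:
After op 1 (replace /s/asj 25): {"s":{"asj":25,"mg":[91,8,38],"rww":{"bag":2,"gx":41,"vbq":2}},"t":{"g":[45,82,81,89,0],"i":{"lyy":43,"phe":84,"psx":34},"kw":{"y":85,"zep":75},"o":[38,40,90,86]},"yv":{"hk":[24,7],"kul":[46,55,42,88]}}
After op 2 (replace /s/mg/2 90): {"s":{"asj":25,"mg":[91,8,90],"rww":{"bag":2,"gx":41,"vbq":2}},"t":{"g":[45,82,81,89,0],"i":{"lyy":43,"phe":84,"psx":34},"kw":{"y":85,"zep":75},"o":[38,40,90,86]},"yv":{"hk":[24,7],"kul":[46,55,42,88]}}
After op 3 (replace /yv/hk/0 26): {"s":{"asj":25,"mg":[91,8,90],"rww":{"bag":2,"gx":41,"vbq":2}},"t":{"g":[45,82,81,89,0],"i":{"lyy":43,"phe":84,"psx":34},"kw":{"y":85,"zep":75},"o":[38,40,90,86]},"yv":{"hk":[26,7],"kul":[46,55,42,88]}}
After op 4 (add /s/hl 52): {"s":{"asj":25,"hl":52,"mg":[91,8,90],"rww":{"bag":2,"gx":41,"vbq":2}},"t":{"g":[45,82,81,89,0],"i":{"lyy":43,"phe":84,"psx":34},"kw":{"y":85,"zep":75},"o":[38,40,90,86]},"yv":{"hk":[26,7],"kul":[46,55,42,88]}}
After op 5 (add /s/mg/0 20): {"s":{"asj":25,"hl":52,"mg":[20,91,8,90],"rww":{"bag":2,"gx":41,"vbq":2}},"t":{"g":[45,82,81,89,0],"i":{"lyy":43,"phe":84,"psx":34},"kw":{"y":85,"zep":75},"o":[38,40,90,86]},"yv":{"hk":[26,7],"kul":[46,55,42,88]}}
After op 6 (replace /t/o/2 97): {"s":{"asj":25,"hl":52,"mg":[20,91,8,90],"rww":{"bag":2,"gx":41,"vbq":2}},"t":{"g":[45,82,81,89,0],"i":{"lyy":43,"phe":84,"psx":34},"kw":{"y":85,"zep":75},"o":[38,40,97,86]},"yv":{"hk":[26,7],"kul":[46,55,42,88]}}
After op 7 (remove /t/o/2): {"s":{"asj":25,"hl":52,"mg":[20,91,8,90],"rww":{"bag":2,"gx":41,"vbq":2}},"t":{"g":[45,82,81,89,0],"i":{"lyy":43,"phe":84,"psx":34},"kw":{"y":85,"zep":75},"o":[38,40,86]},"yv":{"hk":[26,7],"kul":[46,55,42,88]}}
After op 8 (add /az 69): {"az":69,"s":{"asj":25,"hl":52,"mg":[20,91,8,90],"rww":{"bag":2,"gx":41,"vbq":2}},"t":{"g":[45,82,81,89,0],"i":{"lyy":43,"phe":84,"psx":34},"kw":{"y":85,"zep":75},"o":[38,40,86]},"yv":{"hk":[26,7],"kul":[46,55,42,88]}}
After op 9 (add /t/i/te 35): {"az":69,"s":{"asj":25,"hl":52,"mg":[20,91,8,90],"rww":{"bag":2,"gx":41,"vbq":2}},"t":{"g":[45,82,81,89,0],"i":{"lyy":43,"phe":84,"psx":34,"te":35},"kw":{"y":85,"zep":75},"o":[38,40,86]},"yv":{"hk":[26,7],"kul":[46,55,42,88]}}
After op 10 (remove /t/i/phe): {"az":69,"s":{"asj":25,"hl":52,"mg":[20,91,8,90],"rww":{"bag":2,"gx":41,"vbq":2}},"t":{"g":[45,82,81,89,0],"i":{"lyy":43,"psx":34,"te":35},"kw":{"y":85,"zep":75},"o":[38,40,86]},"yv":{"hk":[26,7],"kul":[46,55,42,88]}}
After op 11 (add /s/rww/vbq 10): {"az":69,"s":{"asj":25,"hl":52,"mg":[20,91,8,90],"rww":{"bag":2,"gx":41,"vbq":10}},"t":{"g":[45,82,81,89,0],"i":{"lyy":43,"psx":34,"te":35},"kw":{"y":85,"zep":75},"o":[38,40,86]},"yv":{"hk":[26,7],"kul":[46,55,42,88]}}
After op 12 (replace /t/o/1 0): {"az":69,"s":{"asj":25,"hl":52,"mg":[20,91,8,90],"rww":{"bag":2,"gx":41,"vbq":10}},"t":{"g":[45,82,81,89,0],"i":{"lyy":43,"psx":34,"te":35},"kw":{"y":85,"zep":75},"o":[38,0,86]},"yv":{"hk":[26,7],"kul":[46,55,42,88]}}
After op 13 (add /yns 0): {"az":69,"s":{"asj":25,"hl":52,"mg":[20,91,8,90],"rww":{"bag":2,"gx":41,"vbq":10}},"t":{"g":[45,82,81,89,0],"i":{"lyy":43,"psx":34,"te":35},"kw":{"y":85,"zep":75},"o":[38,0,86]},"yns":0,"yv":{"hk":[26,7],"kul":[46,55,42,88]}}
After op 14 (add /yns 23): {"az":69,"s":{"asj":25,"hl":52,"mg":[20,91,8,90],"rww":{"bag":2,"gx":41,"vbq":10}},"t":{"g":[45,82,81,89,0],"i":{"lyy":43,"psx":34,"te":35},"kw":{"y":85,"zep":75},"o":[38,0,86]},"yns":23,"yv":{"hk":[26,7],"kul":[46,55,42,88]}}
After op 15 (replace /s/mg/2 87): {"az":69,"s":{"asj":25,"hl":52,"mg":[20,91,87,90],"rww":{"bag":2,"gx":41,"vbq":10}},"t":{"g":[45,82,81,89,0],"i":{"lyy":43,"psx":34,"te":35},"kw":{"y":85,"zep":75},"o":[38,0,86]},"yns":23,"yv":{"hk":[26,7],"kul":[46,55,42,88]}}
Size at path /t/g: 5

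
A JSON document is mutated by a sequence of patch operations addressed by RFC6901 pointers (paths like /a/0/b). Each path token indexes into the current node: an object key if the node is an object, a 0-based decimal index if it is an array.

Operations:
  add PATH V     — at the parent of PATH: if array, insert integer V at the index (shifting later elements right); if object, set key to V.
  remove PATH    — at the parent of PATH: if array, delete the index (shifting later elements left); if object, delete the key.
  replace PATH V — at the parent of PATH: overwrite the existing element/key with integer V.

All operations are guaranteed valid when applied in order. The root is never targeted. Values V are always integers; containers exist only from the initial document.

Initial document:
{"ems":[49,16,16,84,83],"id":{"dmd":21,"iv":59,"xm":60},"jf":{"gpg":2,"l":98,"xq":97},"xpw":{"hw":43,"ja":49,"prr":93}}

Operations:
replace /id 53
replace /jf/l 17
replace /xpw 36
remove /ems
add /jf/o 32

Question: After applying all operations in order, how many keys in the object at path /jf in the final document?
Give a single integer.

Answer: 4

Derivation:
After op 1 (replace /id 53): {"ems":[49,16,16,84,83],"id":53,"jf":{"gpg":2,"l":98,"xq":97},"xpw":{"hw":43,"ja":49,"prr":93}}
After op 2 (replace /jf/l 17): {"ems":[49,16,16,84,83],"id":53,"jf":{"gpg":2,"l":17,"xq":97},"xpw":{"hw":43,"ja":49,"prr":93}}
After op 3 (replace /xpw 36): {"ems":[49,16,16,84,83],"id":53,"jf":{"gpg":2,"l":17,"xq":97},"xpw":36}
After op 4 (remove /ems): {"id":53,"jf":{"gpg":2,"l":17,"xq":97},"xpw":36}
After op 5 (add /jf/o 32): {"id":53,"jf":{"gpg":2,"l":17,"o":32,"xq":97},"xpw":36}
Size at path /jf: 4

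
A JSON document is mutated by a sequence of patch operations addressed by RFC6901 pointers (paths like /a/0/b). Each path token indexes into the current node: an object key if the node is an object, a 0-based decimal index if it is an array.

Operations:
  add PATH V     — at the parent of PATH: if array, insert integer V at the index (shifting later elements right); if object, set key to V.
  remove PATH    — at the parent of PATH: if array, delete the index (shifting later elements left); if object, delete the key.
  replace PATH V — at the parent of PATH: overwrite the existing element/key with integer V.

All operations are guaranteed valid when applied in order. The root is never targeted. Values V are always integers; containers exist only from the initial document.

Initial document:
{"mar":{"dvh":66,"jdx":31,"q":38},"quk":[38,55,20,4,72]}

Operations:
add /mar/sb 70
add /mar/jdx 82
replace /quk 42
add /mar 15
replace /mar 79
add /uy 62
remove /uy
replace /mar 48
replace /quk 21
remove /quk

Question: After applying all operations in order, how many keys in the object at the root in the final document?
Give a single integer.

After op 1 (add /mar/sb 70): {"mar":{"dvh":66,"jdx":31,"q":38,"sb":70},"quk":[38,55,20,4,72]}
After op 2 (add /mar/jdx 82): {"mar":{"dvh":66,"jdx":82,"q":38,"sb":70},"quk":[38,55,20,4,72]}
After op 3 (replace /quk 42): {"mar":{"dvh":66,"jdx":82,"q":38,"sb":70},"quk":42}
After op 4 (add /mar 15): {"mar":15,"quk":42}
After op 5 (replace /mar 79): {"mar":79,"quk":42}
After op 6 (add /uy 62): {"mar":79,"quk":42,"uy":62}
After op 7 (remove /uy): {"mar":79,"quk":42}
After op 8 (replace /mar 48): {"mar":48,"quk":42}
After op 9 (replace /quk 21): {"mar":48,"quk":21}
After op 10 (remove /quk): {"mar":48}
Size at the root: 1

Answer: 1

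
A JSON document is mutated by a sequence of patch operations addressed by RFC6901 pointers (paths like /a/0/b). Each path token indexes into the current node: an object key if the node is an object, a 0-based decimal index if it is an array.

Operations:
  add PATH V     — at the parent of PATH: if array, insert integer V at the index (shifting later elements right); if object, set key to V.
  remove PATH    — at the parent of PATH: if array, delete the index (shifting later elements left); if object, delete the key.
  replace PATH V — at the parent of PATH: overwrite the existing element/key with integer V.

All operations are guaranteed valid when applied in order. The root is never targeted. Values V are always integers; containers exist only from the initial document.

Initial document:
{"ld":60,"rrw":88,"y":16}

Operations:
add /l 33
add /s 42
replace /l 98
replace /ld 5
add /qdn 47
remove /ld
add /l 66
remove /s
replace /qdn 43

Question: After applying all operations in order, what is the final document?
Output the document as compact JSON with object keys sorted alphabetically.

Answer: {"l":66,"qdn":43,"rrw":88,"y":16}

Derivation:
After op 1 (add /l 33): {"l":33,"ld":60,"rrw":88,"y":16}
After op 2 (add /s 42): {"l":33,"ld":60,"rrw":88,"s":42,"y":16}
After op 3 (replace /l 98): {"l":98,"ld":60,"rrw":88,"s":42,"y":16}
After op 4 (replace /ld 5): {"l":98,"ld":5,"rrw":88,"s":42,"y":16}
After op 5 (add /qdn 47): {"l":98,"ld":5,"qdn":47,"rrw":88,"s":42,"y":16}
After op 6 (remove /ld): {"l":98,"qdn":47,"rrw":88,"s":42,"y":16}
After op 7 (add /l 66): {"l":66,"qdn":47,"rrw":88,"s":42,"y":16}
After op 8 (remove /s): {"l":66,"qdn":47,"rrw":88,"y":16}
After op 9 (replace /qdn 43): {"l":66,"qdn":43,"rrw":88,"y":16}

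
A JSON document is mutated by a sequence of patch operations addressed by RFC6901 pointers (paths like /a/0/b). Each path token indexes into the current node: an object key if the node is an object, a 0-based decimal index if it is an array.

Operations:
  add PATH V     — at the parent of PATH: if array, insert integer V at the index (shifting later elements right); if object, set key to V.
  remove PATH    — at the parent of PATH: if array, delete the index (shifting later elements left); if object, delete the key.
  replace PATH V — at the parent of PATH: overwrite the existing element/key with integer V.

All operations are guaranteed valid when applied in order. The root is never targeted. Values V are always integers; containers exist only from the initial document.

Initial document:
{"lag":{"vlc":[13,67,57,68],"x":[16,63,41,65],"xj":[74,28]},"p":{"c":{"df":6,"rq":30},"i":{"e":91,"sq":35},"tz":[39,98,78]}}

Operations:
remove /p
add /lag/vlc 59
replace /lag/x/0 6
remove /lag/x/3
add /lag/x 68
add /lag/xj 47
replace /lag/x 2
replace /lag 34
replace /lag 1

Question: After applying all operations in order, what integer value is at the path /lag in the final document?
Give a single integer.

After op 1 (remove /p): {"lag":{"vlc":[13,67,57,68],"x":[16,63,41,65],"xj":[74,28]}}
After op 2 (add /lag/vlc 59): {"lag":{"vlc":59,"x":[16,63,41,65],"xj":[74,28]}}
After op 3 (replace /lag/x/0 6): {"lag":{"vlc":59,"x":[6,63,41,65],"xj":[74,28]}}
After op 4 (remove /lag/x/3): {"lag":{"vlc":59,"x":[6,63,41],"xj":[74,28]}}
After op 5 (add /lag/x 68): {"lag":{"vlc":59,"x":68,"xj":[74,28]}}
After op 6 (add /lag/xj 47): {"lag":{"vlc":59,"x":68,"xj":47}}
After op 7 (replace /lag/x 2): {"lag":{"vlc":59,"x":2,"xj":47}}
After op 8 (replace /lag 34): {"lag":34}
After op 9 (replace /lag 1): {"lag":1}
Value at /lag: 1

Answer: 1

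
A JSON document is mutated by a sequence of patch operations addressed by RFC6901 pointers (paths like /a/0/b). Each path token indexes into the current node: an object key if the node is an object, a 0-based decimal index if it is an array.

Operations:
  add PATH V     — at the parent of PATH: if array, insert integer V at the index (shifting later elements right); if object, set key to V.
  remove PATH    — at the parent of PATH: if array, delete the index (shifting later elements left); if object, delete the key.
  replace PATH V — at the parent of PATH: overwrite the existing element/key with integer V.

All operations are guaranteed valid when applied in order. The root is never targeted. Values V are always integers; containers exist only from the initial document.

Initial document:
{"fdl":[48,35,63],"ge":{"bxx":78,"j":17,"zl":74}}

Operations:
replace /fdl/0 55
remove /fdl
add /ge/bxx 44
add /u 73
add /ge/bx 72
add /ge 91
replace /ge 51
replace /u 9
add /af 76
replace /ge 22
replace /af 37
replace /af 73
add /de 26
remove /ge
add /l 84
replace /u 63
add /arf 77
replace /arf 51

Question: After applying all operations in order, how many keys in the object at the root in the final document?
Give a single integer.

After op 1 (replace /fdl/0 55): {"fdl":[55,35,63],"ge":{"bxx":78,"j":17,"zl":74}}
After op 2 (remove /fdl): {"ge":{"bxx":78,"j":17,"zl":74}}
After op 3 (add /ge/bxx 44): {"ge":{"bxx":44,"j":17,"zl":74}}
After op 4 (add /u 73): {"ge":{"bxx":44,"j":17,"zl":74},"u":73}
After op 5 (add /ge/bx 72): {"ge":{"bx":72,"bxx":44,"j":17,"zl":74},"u":73}
After op 6 (add /ge 91): {"ge":91,"u":73}
After op 7 (replace /ge 51): {"ge":51,"u":73}
After op 8 (replace /u 9): {"ge":51,"u":9}
After op 9 (add /af 76): {"af":76,"ge":51,"u":9}
After op 10 (replace /ge 22): {"af":76,"ge":22,"u":9}
After op 11 (replace /af 37): {"af":37,"ge":22,"u":9}
After op 12 (replace /af 73): {"af":73,"ge":22,"u":9}
After op 13 (add /de 26): {"af":73,"de":26,"ge":22,"u":9}
After op 14 (remove /ge): {"af":73,"de":26,"u":9}
After op 15 (add /l 84): {"af":73,"de":26,"l":84,"u":9}
After op 16 (replace /u 63): {"af":73,"de":26,"l":84,"u":63}
After op 17 (add /arf 77): {"af":73,"arf":77,"de":26,"l":84,"u":63}
After op 18 (replace /arf 51): {"af":73,"arf":51,"de":26,"l":84,"u":63}
Size at the root: 5

Answer: 5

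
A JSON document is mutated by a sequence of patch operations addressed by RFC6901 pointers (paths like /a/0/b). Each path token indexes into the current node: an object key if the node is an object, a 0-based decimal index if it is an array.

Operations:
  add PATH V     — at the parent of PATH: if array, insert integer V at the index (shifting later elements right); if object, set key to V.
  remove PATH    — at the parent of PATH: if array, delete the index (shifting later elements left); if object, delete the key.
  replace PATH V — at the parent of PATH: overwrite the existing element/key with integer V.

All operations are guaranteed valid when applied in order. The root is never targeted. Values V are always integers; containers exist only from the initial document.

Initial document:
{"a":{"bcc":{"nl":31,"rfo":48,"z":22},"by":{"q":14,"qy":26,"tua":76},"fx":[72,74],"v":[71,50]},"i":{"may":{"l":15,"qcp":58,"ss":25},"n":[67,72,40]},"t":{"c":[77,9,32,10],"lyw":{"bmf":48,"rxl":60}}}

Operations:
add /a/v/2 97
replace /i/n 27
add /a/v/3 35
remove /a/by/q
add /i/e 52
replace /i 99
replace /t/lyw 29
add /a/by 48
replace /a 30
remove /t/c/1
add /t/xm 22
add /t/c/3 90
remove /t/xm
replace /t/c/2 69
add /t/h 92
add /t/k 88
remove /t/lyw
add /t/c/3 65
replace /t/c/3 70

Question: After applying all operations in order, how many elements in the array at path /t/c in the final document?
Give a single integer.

After op 1 (add /a/v/2 97): {"a":{"bcc":{"nl":31,"rfo":48,"z":22},"by":{"q":14,"qy":26,"tua":76},"fx":[72,74],"v":[71,50,97]},"i":{"may":{"l":15,"qcp":58,"ss":25},"n":[67,72,40]},"t":{"c":[77,9,32,10],"lyw":{"bmf":48,"rxl":60}}}
After op 2 (replace /i/n 27): {"a":{"bcc":{"nl":31,"rfo":48,"z":22},"by":{"q":14,"qy":26,"tua":76},"fx":[72,74],"v":[71,50,97]},"i":{"may":{"l":15,"qcp":58,"ss":25},"n":27},"t":{"c":[77,9,32,10],"lyw":{"bmf":48,"rxl":60}}}
After op 3 (add /a/v/3 35): {"a":{"bcc":{"nl":31,"rfo":48,"z":22},"by":{"q":14,"qy":26,"tua":76},"fx":[72,74],"v":[71,50,97,35]},"i":{"may":{"l":15,"qcp":58,"ss":25},"n":27},"t":{"c":[77,9,32,10],"lyw":{"bmf":48,"rxl":60}}}
After op 4 (remove /a/by/q): {"a":{"bcc":{"nl":31,"rfo":48,"z":22},"by":{"qy":26,"tua":76},"fx":[72,74],"v":[71,50,97,35]},"i":{"may":{"l":15,"qcp":58,"ss":25},"n":27},"t":{"c":[77,9,32,10],"lyw":{"bmf":48,"rxl":60}}}
After op 5 (add /i/e 52): {"a":{"bcc":{"nl":31,"rfo":48,"z":22},"by":{"qy":26,"tua":76},"fx":[72,74],"v":[71,50,97,35]},"i":{"e":52,"may":{"l":15,"qcp":58,"ss":25},"n":27},"t":{"c":[77,9,32,10],"lyw":{"bmf":48,"rxl":60}}}
After op 6 (replace /i 99): {"a":{"bcc":{"nl":31,"rfo":48,"z":22},"by":{"qy":26,"tua":76},"fx":[72,74],"v":[71,50,97,35]},"i":99,"t":{"c":[77,9,32,10],"lyw":{"bmf":48,"rxl":60}}}
After op 7 (replace /t/lyw 29): {"a":{"bcc":{"nl":31,"rfo":48,"z":22},"by":{"qy":26,"tua":76},"fx":[72,74],"v":[71,50,97,35]},"i":99,"t":{"c":[77,9,32,10],"lyw":29}}
After op 8 (add /a/by 48): {"a":{"bcc":{"nl":31,"rfo":48,"z":22},"by":48,"fx":[72,74],"v":[71,50,97,35]},"i":99,"t":{"c":[77,9,32,10],"lyw":29}}
After op 9 (replace /a 30): {"a":30,"i":99,"t":{"c":[77,9,32,10],"lyw":29}}
After op 10 (remove /t/c/1): {"a":30,"i":99,"t":{"c":[77,32,10],"lyw":29}}
After op 11 (add /t/xm 22): {"a":30,"i":99,"t":{"c":[77,32,10],"lyw":29,"xm":22}}
After op 12 (add /t/c/3 90): {"a":30,"i":99,"t":{"c":[77,32,10,90],"lyw":29,"xm":22}}
After op 13 (remove /t/xm): {"a":30,"i":99,"t":{"c":[77,32,10,90],"lyw":29}}
After op 14 (replace /t/c/2 69): {"a":30,"i":99,"t":{"c":[77,32,69,90],"lyw":29}}
After op 15 (add /t/h 92): {"a":30,"i":99,"t":{"c":[77,32,69,90],"h":92,"lyw":29}}
After op 16 (add /t/k 88): {"a":30,"i":99,"t":{"c":[77,32,69,90],"h":92,"k":88,"lyw":29}}
After op 17 (remove /t/lyw): {"a":30,"i":99,"t":{"c":[77,32,69,90],"h":92,"k":88}}
After op 18 (add /t/c/3 65): {"a":30,"i":99,"t":{"c":[77,32,69,65,90],"h":92,"k":88}}
After op 19 (replace /t/c/3 70): {"a":30,"i":99,"t":{"c":[77,32,69,70,90],"h":92,"k":88}}
Size at path /t/c: 5

Answer: 5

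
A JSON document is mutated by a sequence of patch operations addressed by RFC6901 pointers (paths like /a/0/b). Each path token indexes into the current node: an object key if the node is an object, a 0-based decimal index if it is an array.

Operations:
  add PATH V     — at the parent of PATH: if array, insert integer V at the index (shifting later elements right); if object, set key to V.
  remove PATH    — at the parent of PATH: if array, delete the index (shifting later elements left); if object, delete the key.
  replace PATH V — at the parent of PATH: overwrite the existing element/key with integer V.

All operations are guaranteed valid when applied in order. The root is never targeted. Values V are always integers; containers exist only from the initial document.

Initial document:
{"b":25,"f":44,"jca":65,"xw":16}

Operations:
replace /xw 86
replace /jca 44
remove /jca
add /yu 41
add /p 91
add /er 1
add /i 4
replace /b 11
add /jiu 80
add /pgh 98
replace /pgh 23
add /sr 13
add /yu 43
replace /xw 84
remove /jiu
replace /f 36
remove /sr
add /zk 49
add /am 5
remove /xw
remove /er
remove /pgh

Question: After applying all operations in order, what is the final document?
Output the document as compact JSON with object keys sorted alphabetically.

Answer: {"am":5,"b":11,"f":36,"i":4,"p":91,"yu":43,"zk":49}

Derivation:
After op 1 (replace /xw 86): {"b":25,"f":44,"jca":65,"xw":86}
After op 2 (replace /jca 44): {"b":25,"f":44,"jca":44,"xw":86}
After op 3 (remove /jca): {"b":25,"f":44,"xw":86}
After op 4 (add /yu 41): {"b":25,"f":44,"xw":86,"yu":41}
After op 5 (add /p 91): {"b":25,"f":44,"p":91,"xw":86,"yu":41}
After op 6 (add /er 1): {"b":25,"er":1,"f":44,"p":91,"xw":86,"yu":41}
After op 7 (add /i 4): {"b":25,"er":1,"f":44,"i":4,"p":91,"xw":86,"yu":41}
After op 8 (replace /b 11): {"b":11,"er":1,"f":44,"i":4,"p":91,"xw":86,"yu":41}
After op 9 (add /jiu 80): {"b":11,"er":1,"f":44,"i":4,"jiu":80,"p":91,"xw":86,"yu":41}
After op 10 (add /pgh 98): {"b":11,"er":1,"f":44,"i":4,"jiu":80,"p":91,"pgh":98,"xw":86,"yu":41}
After op 11 (replace /pgh 23): {"b":11,"er":1,"f":44,"i":4,"jiu":80,"p":91,"pgh":23,"xw":86,"yu":41}
After op 12 (add /sr 13): {"b":11,"er":1,"f":44,"i":4,"jiu":80,"p":91,"pgh":23,"sr":13,"xw":86,"yu":41}
After op 13 (add /yu 43): {"b":11,"er":1,"f":44,"i":4,"jiu":80,"p":91,"pgh":23,"sr":13,"xw":86,"yu":43}
After op 14 (replace /xw 84): {"b":11,"er":1,"f":44,"i":4,"jiu":80,"p":91,"pgh":23,"sr":13,"xw":84,"yu":43}
After op 15 (remove /jiu): {"b":11,"er":1,"f":44,"i":4,"p":91,"pgh":23,"sr":13,"xw":84,"yu":43}
After op 16 (replace /f 36): {"b":11,"er":1,"f":36,"i":4,"p":91,"pgh":23,"sr":13,"xw":84,"yu":43}
After op 17 (remove /sr): {"b":11,"er":1,"f":36,"i":4,"p":91,"pgh":23,"xw":84,"yu":43}
After op 18 (add /zk 49): {"b":11,"er":1,"f":36,"i":4,"p":91,"pgh":23,"xw":84,"yu":43,"zk":49}
After op 19 (add /am 5): {"am":5,"b":11,"er":1,"f":36,"i":4,"p":91,"pgh":23,"xw":84,"yu":43,"zk":49}
After op 20 (remove /xw): {"am":5,"b":11,"er":1,"f":36,"i":4,"p":91,"pgh":23,"yu":43,"zk":49}
After op 21 (remove /er): {"am":5,"b":11,"f":36,"i":4,"p":91,"pgh":23,"yu":43,"zk":49}
After op 22 (remove /pgh): {"am":5,"b":11,"f":36,"i":4,"p":91,"yu":43,"zk":49}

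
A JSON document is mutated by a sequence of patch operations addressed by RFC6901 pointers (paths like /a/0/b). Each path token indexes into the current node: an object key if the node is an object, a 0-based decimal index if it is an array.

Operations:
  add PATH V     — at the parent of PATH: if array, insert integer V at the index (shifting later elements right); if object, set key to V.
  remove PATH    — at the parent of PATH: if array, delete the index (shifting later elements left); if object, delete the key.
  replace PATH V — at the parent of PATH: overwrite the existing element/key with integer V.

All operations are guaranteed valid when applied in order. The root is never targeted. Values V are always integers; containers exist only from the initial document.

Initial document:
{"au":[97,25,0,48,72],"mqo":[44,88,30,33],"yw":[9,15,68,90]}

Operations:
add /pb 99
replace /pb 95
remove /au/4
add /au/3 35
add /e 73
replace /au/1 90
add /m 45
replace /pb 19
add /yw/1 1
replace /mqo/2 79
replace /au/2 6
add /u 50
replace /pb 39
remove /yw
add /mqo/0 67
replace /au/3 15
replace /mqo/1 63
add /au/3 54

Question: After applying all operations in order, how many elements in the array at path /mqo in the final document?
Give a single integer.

Answer: 5

Derivation:
After op 1 (add /pb 99): {"au":[97,25,0,48,72],"mqo":[44,88,30,33],"pb":99,"yw":[9,15,68,90]}
After op 2 (replace /pb 95): {"au":[97,25,0,48,72],"mqo":[44,88,30,33],"pb":95,"yw":[9,15,68,90]}
After op 3 (remove /au/4): {"au":[97,25,0,48],"mqo":[44,88,30,33],"pb":95,"yw":[9,15,68,90]}
After op 4 (add /au/3 35): {"au":[97,25,0,35,48],"mqo":[44,88,30,33],"pb":95,"yw":[9,15,68,90]}
After op 5 (add /e 73): {"au":[97,25,0,35,48],"e":73,"mqo":[44,88,30,33],"pb":95,"yw":[9,15,68,90]}
After op 6 (replace /au/1 90): {"au":[97,90,0,35,48],"e":73,"mqo":[44,88,30,33],"pb":95,"yw":[9,15,68,90]}
After op 7 (add /m 45): {"au":[97,90,0,35,48],"e":73,"m":45,"mqo":[44,88,30,33],"pb":95,"yw":[9,15,68,90]}
After op 8 (replace /pb 19): {"au":[97,90,0,35,48],"e":73,"m":45,"mqo":[44,88,30,33],"pb":19,"yw":[9,15,68,90]}
After op 9 (add /yw/1 1): {"au":[97,90,0,35,48],"e":73,"m":45,"mqo":[44,88,30,33],"pb":19,"yw":[9,1,15,68,90]}
After op 10 (replace /mqo/2 79): {"au":[97,90,0,35,48],"e":73,"m":45,"mqo":[44,88,79,33],"pb":19,"yw":[9,1,15,68,90]}
After op 11 (replace /au/2 6): {"au":[97,90,6,35,48],"e":73,"m":45,"mqo":[44,88,79,33],"pb":19,"yw":[9,1,15,68,90]}
After op 12 (add /u 50): {"au":[97,90,6,35,48],"e":73,"m":45,"mqo":[44,88,79,33],"pb":19,"u":50,"yw":[9,1,15,68,90]}
After op 13 (replace /pb 39): {"au":[97,90,6,35,48],"e":73,"m":45,"mqo":[44,88,79,33],"pb":39,"u":50,"yw":[9,1,15,68,90]}
After op 14 (remove /yw): {"au":[97,90,6,35,48],"e":73,"m":45,"mqo":[44,88,79,33],"pb":39,"u":50}
After op 15 (add /mqo/0 67): {"au":[97,90,6,35,48],"e":73,"m":45,"mqo":[67,44,88,79,33],"pb":39,"u":50}
After op 16 (replace /au/3 15): {"au":[97,90,6,15,48],"e":73,"m":45,"mqo":[67,44,88,79,33],"pb":39,"u":50}
After op 17 (replace /mqo/1 63): {"au":[97,90,6,15,48],"e":73,"m":45,"mqo":[67,63,88,79,33],"pb":39,"u":50}
After op 18 (add /au/3 54): {"au":[97,90,6,54,15,48],"e":73,"m":45,"mqo":[67,63,88,79,33],"pb":39,"u":50}
Size at path /mqo: 5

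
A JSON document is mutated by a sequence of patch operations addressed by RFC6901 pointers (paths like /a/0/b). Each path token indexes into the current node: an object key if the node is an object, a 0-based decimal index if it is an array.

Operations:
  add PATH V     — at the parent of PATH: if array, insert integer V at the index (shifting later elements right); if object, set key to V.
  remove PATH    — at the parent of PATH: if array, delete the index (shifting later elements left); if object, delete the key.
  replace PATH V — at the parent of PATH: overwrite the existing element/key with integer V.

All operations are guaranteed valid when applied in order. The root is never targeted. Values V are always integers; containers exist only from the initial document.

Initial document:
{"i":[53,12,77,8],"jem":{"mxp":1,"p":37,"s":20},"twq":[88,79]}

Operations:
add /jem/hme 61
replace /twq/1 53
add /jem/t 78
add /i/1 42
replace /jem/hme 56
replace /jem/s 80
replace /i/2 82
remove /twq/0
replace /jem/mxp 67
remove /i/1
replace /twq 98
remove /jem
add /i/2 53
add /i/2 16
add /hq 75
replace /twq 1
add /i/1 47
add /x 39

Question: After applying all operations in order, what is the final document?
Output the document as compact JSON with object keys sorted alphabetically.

Answer: {"hq":75,"i":[53,47,82,16,53,77,8],"twq":1,"x":39}

Derivation:
After op 1 (add /jem/hme 61): {"i":[53,12,77,8],"jem":{"hme":61,"mxp":1,"p":37,"s":20},"twq":[88,79]}
After op 2 (replace /twq/1 53): {"i":[53,12,77,8],"jem":{"hme":61,"mxp":1,"p":37,"s":20},"twq":[88,53]}
After op 3 (add /jem/t 78): {"i":[53,12,77,8],"jem":{"hme":61,"mxp":1,"p":37,"s":20,"t":78},"twq":[88,53]}
After op 4 (add /i/1 42): {"i":[53,42,12,77,8],"jem":{"hme":61,"mxp":1,"p":37,"s":20,"t":78},"twq":[88,53]}
After op 5 (replace /jem/hme 56): {"i":[53,42,12,77,8],"jem":{"hme":56,"mxp":1,"p":37,"s":20,"t":78},"twq":[88,53]}
After op 6 (replace /jem/s 80): {"i":[53,42,12,77,8],"jem":{"hme":56,"mxp":1,"p":37,"s":80,"t":78},"twq":[88,53]}
After op 7 (replace /i/2 82): {"i":[53,42,82,77,8],"jem":{"hme":56,"mxp":1,"p":37,"s":80,"t":78},"twq":[88,53]}
After op 8 (remove /twq/0): {"i":[53,42,82,77,8],"jem":{"hme":56,"mxp":1,"p":37,"s":80,"t":78},"twq":[53]}
After op 9 (replace /jem/mxp 67): {"i":[53,42,82,77,8],"jem":{"hme":56,"mxp":67,"p":37,"s":80,"t":78},"twq":[53]}
After op 10 (remove /i/1): {"i":[53,82,77,8],"jem":{"hme":56,"mxp":67,"p":37,"s":80,"t":78},"twq":[53]}
After op 11 (replace /twq 98): {"i":[53,82,77,8],"jem":{"hme":56,"mxp":67,"p":37,"s":80,"t":78},"twq":98}
After op 12 (remove /jem): {"i":[53,82,77,8],"twq":98}
After op 13 (add /i/2 53): {"i":[53,82,53,77,8],"twq":98}
After op 14 (add /i/2 16): {"i":[53,82,16,53,77,8],"twq":98}
After op 15 (add /hq 75): {"hq":75,"i":[53,82,16,53,77,8],"twq":98}
After op 16 (replace /twq 1): {"hq":75,"i":[53,82,16,53,77,8],"twq":1}
After op 17 (add /i/1 47): {"hq":75,"i":[53,47,82,16,53,77,8],"twq":1}
After op 18 (add /x 39): {"hq":75,"i":[53,47,82,16,53,77,8],"twq":1,"x":39}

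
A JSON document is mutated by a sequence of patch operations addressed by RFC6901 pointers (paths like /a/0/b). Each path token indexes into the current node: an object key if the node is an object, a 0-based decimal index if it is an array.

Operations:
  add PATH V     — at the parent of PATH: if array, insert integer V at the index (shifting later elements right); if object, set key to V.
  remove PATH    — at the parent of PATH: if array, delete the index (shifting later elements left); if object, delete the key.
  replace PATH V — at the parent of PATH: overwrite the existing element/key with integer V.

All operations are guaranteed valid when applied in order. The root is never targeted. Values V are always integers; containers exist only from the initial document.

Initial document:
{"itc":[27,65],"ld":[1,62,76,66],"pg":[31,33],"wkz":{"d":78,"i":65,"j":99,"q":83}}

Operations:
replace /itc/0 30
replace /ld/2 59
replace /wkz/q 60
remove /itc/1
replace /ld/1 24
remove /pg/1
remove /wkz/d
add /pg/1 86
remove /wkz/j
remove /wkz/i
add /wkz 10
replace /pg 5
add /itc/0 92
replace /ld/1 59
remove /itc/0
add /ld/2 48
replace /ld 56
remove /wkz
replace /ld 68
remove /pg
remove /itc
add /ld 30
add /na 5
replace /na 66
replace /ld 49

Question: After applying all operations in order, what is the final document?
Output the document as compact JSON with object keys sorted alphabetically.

Answer: {"ld":49,"na":66}

Derivation:
After op 1 (replace /itc/0 30): {"itc":[30,65],"ld":[1,62,76,66],"pg":[31,33],"wkz":{"d":78,"i":65,"j":99,"q":83}}
After op 2 (replace /ld/2 59): {"itc":[30,65],"ld":[1,62,59,66],"pg":[31,33],"wkz":{"d":78,"i":65,"j":99,"q":83}}
After op 3 (replace /wkz/q 60): {"itc":[30,65],"ld":[1,62,59,66],"pg":[31,33],"wkz":{"d":78,"i":65,"j":99,"q":60}}
After op 4 (remove /itc/1): {"itc":[30],"ld":[1,62,59,66],"pg":[31,33],"wkz":{"d":78,"i":65,"j":99,"q":60}}
After op 5 (replace /ld/1 24): {"itc":[30],"ld":[1,24,59,66],"pg":[31,33],"wkz":{"d":78,"i":65,"j":99,"q":60}}
After op 6 (remove /pg/1): {"itc":[30],"ld":[1,24,59,66],"pg":[31],"wkz":{"d":78,"i":65,"j":99,"q":60}}
After op 7 (remove /wkz/d): {"itc":[30],"ld":[1,24,59,66],"pg":[31],"wkz":{"i":65,"j":99,"q":60}}
After op 8 (add /pg/1 86): {"itc":[30],"ld":[1,24,59,66],"pg":[31,86],"wkz":{"i":65,"j":99,"q":60}}
After op 9 (remove /wkz/j): {"itc":[30],"ld":[1,24,59,66],"pg":[31,86],"wkz":{"i":65,"q":60}}
After op 10 (remove /wkz/i): {"itc":[30],"ld":[1,24,59,66],"pg":[31,86],"wkz":{"q":60}}
After op 11 (add /wkz 10): {"itc":[30],"ld":[1,24,59,66],"pg":[31,86],"wkz":10}
After op 12 (replace /pg 5): {"itc":[30],"ld":[1,24,59,66],"pg":5,"wkz":10}
After op 13 (add /itc/0 92): {"itc":[92,30],"ld":[1,24,59,66],"pg":5,"wkz":10}
After op 14 (replace /ld/1 59): {"itc":[92,30],"ld":[1,59,59,66],"pg":5,"wkz":10}
After op 15 (remove /itc/0): {"itc":[30],"ld":[1,59,59,66],"pg":5,"wkz":10}
After op 16 (add /ld/2 48): {"itc":[30],"ld":[1,59,48,59,66],"pg":5,"wkz":10}
After op 17 (replace /ld 56): {"itc":[30],"ld":56,"pg":5,"wkz":10}
After op 18 (remove /wkz): {"itc":[30],"ld":56,"pg":5}
After op 19 (replace /ld 68): {"itc":[30],"ld":68,"pg":5}
After op 20 (remove /pg): {"itc":[30],"ld":68}
After op 21 (remove /itc): {"ld":68}
After op 22 (add /ld 30): {"ld":30}
After op 23 (add /na 5): {"ld":30,"na":5}
After op 24 (replace /na 66): {"ld":30,"na":66}
After op 25 (replace /ld 49): {"ld":49,"na":66}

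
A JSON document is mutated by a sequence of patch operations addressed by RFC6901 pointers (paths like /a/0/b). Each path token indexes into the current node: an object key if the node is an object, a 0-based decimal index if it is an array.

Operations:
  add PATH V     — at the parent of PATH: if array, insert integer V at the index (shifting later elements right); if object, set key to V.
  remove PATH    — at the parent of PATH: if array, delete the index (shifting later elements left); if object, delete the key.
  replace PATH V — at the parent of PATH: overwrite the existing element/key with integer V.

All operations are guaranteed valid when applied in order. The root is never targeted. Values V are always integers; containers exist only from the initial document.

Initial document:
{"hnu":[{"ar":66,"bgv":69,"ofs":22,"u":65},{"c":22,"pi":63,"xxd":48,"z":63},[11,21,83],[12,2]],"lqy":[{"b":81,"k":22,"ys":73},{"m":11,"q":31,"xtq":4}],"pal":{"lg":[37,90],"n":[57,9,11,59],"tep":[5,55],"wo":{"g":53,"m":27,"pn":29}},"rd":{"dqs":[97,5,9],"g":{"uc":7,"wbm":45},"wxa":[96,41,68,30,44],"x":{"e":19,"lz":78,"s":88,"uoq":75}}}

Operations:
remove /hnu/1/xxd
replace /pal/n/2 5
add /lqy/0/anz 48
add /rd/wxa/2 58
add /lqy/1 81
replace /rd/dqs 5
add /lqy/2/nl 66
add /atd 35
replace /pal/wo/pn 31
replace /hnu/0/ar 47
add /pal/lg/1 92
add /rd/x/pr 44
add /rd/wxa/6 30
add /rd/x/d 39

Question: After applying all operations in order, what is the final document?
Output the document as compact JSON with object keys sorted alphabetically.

After op 1 (remove /hnu/1/xxd): {"hnu":[{"ar":66,"bgv":69,"ofs":22,"u":65},{"c":22,"pi":63,"z":63},[11,21,83],[12,2]],"lqy":[{"b":81,"k":22,"ys":73},{"m":11,"q":31,"xtq":4}],"pal":{"lg":[37,90],"n":[57,9,11,59],"tep":[5,55],"wo":{"g":53,"m":27,"pn":29}},"rd":{"dqs":[97,5,9],"g":{"uc":7,"wbm":45},"wxa":[96,41,68,30,44],"x":{"e":19,"lz":78,"s":88,"uoq":75}}}
After op 2 (replace /pal/n/2 5): {"hnu":[{"ar":66,"bgv":69,"ofs":22,"u":65},{"c":22,"pi":63,"z":63},[11,21,83],[12,2]],"lqy":[{"b":81,"k":22,"ys":73},{"m":11,"q":31,"xtq":4}],"pal":{"lg":[37,90],"n":[57,9,5,59],"tep":[5,55],"wo":{"g":53,"m":27,"pn":29}},"rd":{"dqs":[97,5,9],"g":{"uc":7,"wbm":45},"wxa":[96,41,68,30,44],"x":{"e":19,"lz":78,"s":88,"uoq":75}}}
After op 3 (add /lqy/0/anz 48): {"hnu":[{"ar":66,"bgv":69,"ofs":22,"u":65},{"c":22,"pi":63,"z":63},[11,21,83],[12,2]],"lqy":[{"anz":48,"b":81,"k":22,"ys":73},{"m":11,"q":31,"xtq":4}],"pal":{"lg":[37,90],"n":[57,9,5,59],"tep":[5,55],"wo":{"g":53,"m":27,"pn":29}},"rd":{"dqs":[97,5,9],"g":{"uc":7,"wbm":45},"wxa":[96,41,68,30,44],"x":{"e":19,"lz":78,"s":88,"uoq":75}}}
After op 4 (add /rd/wxa/2 58): {"hnu":[{"ar":66,"bgv":69,"ofs":22,"u":65},{"c":22,"pi":63,"z":63},[11,21,83],[12,2]],"lqy":[{"anz":48,"b":81,"k":22,"ys":73},{"m":11,"q":31,"xtq":4}],"pal":{"lg":[37,90],"n":[57,9,5,59],"tep":[5,55],"wo":{"g":53,"m":27,"pn":29}},"rd":{"dqs":[97,5,9],"g":{"uc":7,"wbm":45},"wxa":[96,41,58,68,30,44],"x":{"e":19,"lz":78,"s":88,"uoq":75}}}
After op 5 (add /lqy/1 81): {"hnu":[{"ar":66,"bgv":69,"ofs":22,"u":65},{"c":22,"pi":63,"z":63},[11,21,83],[12,2]],"lqy":[{"anz":48,"b":81,"k":22,"ys":73},81,{"m":11,"q":31,"xtq":4}],"pal":{"lg":[37,90],"n":[57,9,5,59],"tep":[5,55],"wo":{"g":53,"m":27,"pn":29}},"rd":{"dqs":[97,5,9],"g":{"uc":7,"wbm":45},"wxa":[96,41,58,68,30,44],"x":{"e":19,"lz":78,"s":88,"uoq":75}}}
After op 6 (replace /rd/dqs 5): {"hnu":[{"ar":66,"bgv":69,"ofs":22,"u":65},{"c":22,"pi":63,"z":63},[11,21,83],[12,2]],"lqy":[{"anz":48,"b":81,"k":22,"ys":73},81,{"m":11,"q":31,"xtq":4}],"pal":{"lg":[37,90],"n":[57,9,5,59],"tep":[5,55],"wo":{"g":53,"m":27,"pn":29}},"rd":{"dqs":5,"g":{"uc":7,"wbm":45},"wxa":[96,41,58,68,30,44],"x":{"e":19,"lz":78,"s":88,"uoq":75}}}
After op 7 (add /lqy/2/nl 66): {"hnu":[{"ar":66,"bgv":69,"ofs":22,"u":65},{"c":22,"pi":63,"z":63},[11,21,83],[12,2]],"lqy":[{"anz":48,"b":81,"k":22,"ys":73},81,{"m":11,"nl":66,"q":31,"xtq":4}],"pal":{"lg":[37,90],"n":[57,9,5,59],"tep":[5,55],"wo":{"g":53,"m":27,"pn":29}},"rd":{"dqs":5,"g":{"uc":7,"wbm":45},"wxa":[96,41,58,68,30,44],"x":{"e":19,"lz":78,"s":88,"uoq":75}}}
After op 8 (add /atd 35): {"atd":35,"hnu":[{"ar":66,"bgv":69,"ofs":22,"u":65},{"c":22,"pi":63,"z":63},[11,21,83],[12,2]],"lqy":[{"anz":48,"b":81,"k":22,"ys":73},81,{"m":11,"nl":66,"q":31,"xtq":4}],"pal":{"lg":[37,90],"n":[57,9,5,59],"tep":[5,55],"wo":{"g":53,"m":27,"pn":29}},"rd":{"dqs":5,"g":{"uc":7,"wbm":45},"wxa":[96,41,58,68,30,44],"x":{"e":19,"lz":78,"s":88,"uoq":75}}}
After op 9 (replace /pal/wo/pn 31): {"atd":35,"hnu":[{"ar":66,"bgv":69,"ofs":22,"u":65},{"c":22,"pi":63,"z":63},[11,21,83],[12,2]],"lqy":[{"anz":48,"b":81,"k":22,"ys":73},81,{"m":11,"nl":66,"q":31,"xtq":4}],"pal":{"lg":[37,90],"n":[57,9,5,59],"tep":[5,55],"wo":{"g":53,"m":27,"pn":31}},"rd":{"dqs":5,"g":{"uc":7,"wbm":45},"wxa":[96,41,58,68,30,44],"x":{"e":19,"lz":78,"s":88,"uoq":75}}}
After op 10 (replace /hnu/0/ar 47): {"atd":35,"hnu":[{"ar":47,"bgv":69,"ofs":22,"u":65},{"c":22,"pi":63,"z":63},[11,21,83],[12,2]],"lqy":[{"anz":48,"b":81,"k":22,"ys":73},81,{"m":11,"nl":66,"q":31,"xtq":4}],"pal":{"lg":[37,90],"n":[57,9,5,59],"tep":[5,55],"wo":{"g":53,"m":27,"pn":31}},"rd":{"dqs":5,"g":{"uc":7,"wbm":45},"wxa":[96,41,58,68,30,44],"x":{"e":19,"lz":78,"s":88,"uoq":75}}}
After op 11 (add /pal/lg/1 92): {"atd":35,"hnu":[{"ar":47,"bgv":69,"ofs":22,"u":65},{"c":22,"pi":63,"z":63},[11,21,83],[12,2]],"lqy":[{"anz":48,"b":81,"k":22,"ys":73},81,{"m":11,"nl":66,"q":31,"xtq":4}],"pal":{"lg":[37,92,90],"n":[57,9,5,59],"tep":[5,55],"wo":{"g":53,"m":27,"pn":31}},"rd":{"dqs":5,"g":{"uc":7,"wbm":45},"wxa":[96,41,58,68,30,44],"x":{"e":19,"lz":78,"s":88,"uoq":75}}}
After op 12 (add /rd/x/pr 44): {"atd":35,"hnu":[{"ar":47,"bgv":69,"ofs":22,"u":65},{"c":22,"pi":63,"z":63},[11,21,83],[12,2]],"lqy":[{"anz":48,"b":81,"k":22,"ys":73},81,{"m":11,"nl":66,"q":31,"xtq":4}],"pal":{"lg":[37,92,90],"n":[57,9,5,59],"tep":[5,55],"wo":{"g":53,"m":27,"pn":31}},"rd":{"dqs":5,"g":{"uc":7,"wbm":45},"wxa":[96,41,58,68,30,44],"x":{"e":19,"lz":78,"pr":44,"s":88,"uoq":75}}}
After op 13 (add /rd/wxa/6 30): {"atd":35,"hnu":[{"ar":47,"bgv":69,"ofs":22,"u":65},{"c":22,"pi":63,"z":63},[11,21,83],[12,2]],"lqy":[{"anz":48,"b":81,"k":22,"ys":73},81,{"m":11,"nl":66,"q":31,"xtq":4}],"pal":{"lg":[37,92,90],"n":[57,9,5,59],"tep":[5,55],"wo":{"g":53,"m":27,"pn":31}},"rd":{"dqs":5,"g":{"uc":7,"wbm":45},"wxa":[96,41,58,68,30,44,30],"x":{"e":19,"lz":78,"pr":44,"s":88,"uoq":75}}}
After op 14 (add /rd/x/d 39): {"atd":35,"hnu":[{"ar":47,"bgv":69,"ofs":22,"u":65},{"c":22,"pi":63,"z":63},[11,21,83],[12,2]],"lqy":[{"anz":48,"b":81,"k":22,"ys":73},81,{"m":11,"nl":66,"q":31,"xtq":4}],"pal":{"lg":[37,92,90],"n":[57,9,5,59],"tep":[5,55],"wo":{"g":53,"m":27,"pn":31}},"rd":{"dqs":5,"g":{"uc":7,"wbm":45},"wxa":[96,41,58,68,30,44,30],"x":{"d":39,"e":19,"lz":78,"pr":44,"s":88,"uoq":75}}}

Answer: {"atd":35,"hnu":[{"ar":47,"bgv":69,"ofs":22,"u":65},{"c":22,"pi":63,"z":63},[11,21,83],[12,2]],"lqy":[{"anz":48,"b":81,"k":22,"ys":73},81,{"m":11,"nl":66,"q":31,"xtq":4}],"pal":{"lg":[37,92,90],"n":[57,9,5,59],"tep":[5,55],"wo":{"g":53,"m":27,"pn":31}},"rd":{"dqs":5,"g":{"uc":7,"wbm":45},"wxa":[96,41,58,68,30,44,30],"x":{"d":39,"e":19,"lz":78,"pr":44,"s":88,"uoq":75}}}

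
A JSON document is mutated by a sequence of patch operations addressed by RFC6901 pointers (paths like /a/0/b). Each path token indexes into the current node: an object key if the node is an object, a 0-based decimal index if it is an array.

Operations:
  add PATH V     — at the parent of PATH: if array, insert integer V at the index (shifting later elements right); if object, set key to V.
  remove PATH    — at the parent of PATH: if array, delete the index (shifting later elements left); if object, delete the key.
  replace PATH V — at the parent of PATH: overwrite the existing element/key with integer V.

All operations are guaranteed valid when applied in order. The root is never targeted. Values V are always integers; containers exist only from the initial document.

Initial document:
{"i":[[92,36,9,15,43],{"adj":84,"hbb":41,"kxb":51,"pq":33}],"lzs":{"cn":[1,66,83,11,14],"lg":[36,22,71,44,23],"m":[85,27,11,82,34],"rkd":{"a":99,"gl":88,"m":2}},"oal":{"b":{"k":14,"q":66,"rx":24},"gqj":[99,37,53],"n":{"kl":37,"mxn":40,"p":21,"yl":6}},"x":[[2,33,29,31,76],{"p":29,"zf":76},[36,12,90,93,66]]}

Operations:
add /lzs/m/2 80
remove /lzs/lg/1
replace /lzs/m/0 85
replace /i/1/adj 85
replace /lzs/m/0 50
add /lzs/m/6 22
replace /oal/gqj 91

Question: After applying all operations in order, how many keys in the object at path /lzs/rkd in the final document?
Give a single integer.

After op 1 (add /lzs/m/2 80): {"i":[[92,36,9,15,43],{"adj":84,"hbb":41,"kxb":51,"pq":33}],"lzs":{"cn":[1,66,83,11,14],"lg":[36,22,71,44,23],"m":[85,27,80,11,82,34],"rkd":{"a":99,"gl":88,"m":2}},"oal":{"b":{"k":14,"q":66,"rx":24},"gqj":[99,37,53],"n":{"kl":37,"mxn":40,"p":21,"yl":6}},"x":[[2,33,29,31,76],{"p":29,"zf":76},[36,12,90,93,66]]}
After op 2 (remove /lzs/lg/1): {"i":[[92,36,9,15,43],{"adj":84,"hbb":41,"kxb":51,"pq":33}],"lzs":{"cn":[1,66,83,11,14],"lg":[36,71,44,23],"m":[85,27,80,11,82,34],"rkd":{"a":99,"gl":88,"m":2}},"oal":{"b":{"k":14,"q":66,"rx":24},"gqj":[99,37,53],"n":{"kl":37,"mxn":40,"p":21,"yl":6}},"x":[[2,33,29,31,76],{"p":29,"zf":76},[36,12,90,93,66]]}
After op 3 (replace /lzs/m/0 85): {"i":[[92,36,9,15,43],{"adj":84,"hbb":41,"kxb":51,"pq":33}],"lzs":{"cn":[1,66,83,11,14],"lg":[36,71,44,23],"m":[85,27,80,11,82,34],"rkd":{"a":99,"gl":88,"m":2}},"oal":{"b":{"k":14,"q":66,"rx":24},"gqj":[99,37,53],"n":{"kl":37,"mxn":40,"p":21,"yl":6}},"x":[[2,33,29,31,76],{"p":29,"zf":76},[36,12,90,93,66]]}
After op 4 (replace /i/1/adj 85): {"i":[[92,36,9,15,43],{"adj":85,"hbb":41,"kxb":51,"pq":33}],"lzs":{"cn":[1,66,83,11,14],"lg":[36,71,44,23],"m":[85,27,80,11,82,34],"rkd":{"a":99,"gl":88,"m":2}},"oal":{"b":{"k":14,"q":66,"rx":24},"gqj":[99,37,53],"n":{"kl":37,"mxn":40,"p":21,"yl":6}},"x":[[2,33,29,31,76],{"p":29,"zf":76},[36,12,90,93,66]]}
After op 5 (replace /lzs/m/0 50): {"i":[[92,36,9,15,43],{"adj":85,"hbb":41,"kxb":51,"pq":33}],"lzs":{"cn":[1,66,83,11,14],"lg":[36,71,44,23],"m":[50,27,80,11,82,34],"rkd":{"a":99,"gl":88,"m":2}},"oal":{"b":{"k":14,"q":66,"rx":24},"gqj":[99,37,53],"n":{"kl":37,"mxn":40,"p":21,"yl":6}},"x":[[2,33,29,31,76],{"p":29,"zf":76},[36,12,90,93,66]]}
After op 6 (add /lzs/m/6 22): {"i":[[92,36,9,15,43],{"adj":85,"hbb":41,"kxb":51,"pq":33}],"lzs":{"cn":[1,66,83,11,14],"lg":[36,71,44,23],"m":[50,27,80,11,82,34,22],"rkd":{"a":99,"gl":88,"m":2}},"oal":{"b":{"k":14,"q":66,"rx":24},"gqj":[99,37,53],"n":{"kl":37,"mxn":40,"p":21,"yl":6}},"x":[[2,33,29,31,76],{"p":29,"zf":76},[36,12,90,93,66]]}
After op 7 (replace /oal/gqj 91): {"i":[[92,36,9,15,43],{"adj":85,"hbb":41,"kxb":51,"pq":33}],"lzs":{"cn":[1,66,83,11,14],"lg":[36,71,44,23],"m":[50,27,80,11,82,34,22],"rkd":{"a":99,"gl":88,"m":2}},"oal":{"b":{"k":14,"q":66,"rx":24},"gqj":91,"n":{"kl":37,"mxn":40,"p":21,"yl":6}},"x":[[2,33,29,31,76],{"p":29,"zf":76},[36,12,90,93,66]]}
Size at path /lzs/rkd: 3

Answer: 3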